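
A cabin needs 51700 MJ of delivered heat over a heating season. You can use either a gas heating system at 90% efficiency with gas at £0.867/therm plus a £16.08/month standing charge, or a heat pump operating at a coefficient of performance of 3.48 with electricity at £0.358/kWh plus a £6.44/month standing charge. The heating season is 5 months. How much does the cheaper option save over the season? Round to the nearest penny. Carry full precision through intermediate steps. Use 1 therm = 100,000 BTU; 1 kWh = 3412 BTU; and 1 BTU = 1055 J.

Heat load = 51700 MJ = 51,700,000,000 J / 1055 = 49,004,739 BTU
Gas: input = 49,004,739 / 0.90 = 54,449,710 BTU = 544.5 therm → 544.5 × £0.867 = £472.08; + 5 × £16.08 standing = £552.48
Heat pump: 49,004,739 BTU / 3412 = 14,360 kWh heat; / 3.48 = 4,127 kWh in → × £0.358 = £1,477.52; + 5 × £6.44 standing = £1,509.72
Difference = |£552.48 − £1,509.72| = £957.24

£957.24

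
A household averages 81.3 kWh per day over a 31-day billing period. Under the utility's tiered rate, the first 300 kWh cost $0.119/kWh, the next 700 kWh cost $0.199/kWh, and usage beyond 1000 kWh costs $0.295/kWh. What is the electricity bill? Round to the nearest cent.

$623.49

Usage = 81.3 kWh/day × 31 days = 2520.3 kWh
First 300 kWh × $0.119 = $35.70
Next 700 kWh × $0.199 = $139.30
Remaining 1520.3 kWh × $0.295 = $448.49
Total = $623.49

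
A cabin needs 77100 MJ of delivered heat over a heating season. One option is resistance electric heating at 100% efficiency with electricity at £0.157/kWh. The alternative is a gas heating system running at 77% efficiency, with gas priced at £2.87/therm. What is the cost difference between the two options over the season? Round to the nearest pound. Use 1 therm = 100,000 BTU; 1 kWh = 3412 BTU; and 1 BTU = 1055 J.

£639

Heat load = 77100 MJ = 77,100,000,000 J / 1055 = 73,080,569 BTU
Gas: input = 73,080,569 / 0.77 = 94,909,830 BTU = 949.1 therm → 949.1 × £2.87 = £2,723.91
Electric: 73,080,569 BTU / 3412 = 21,420 kWh → × £0.157 = £3,362.73
Difference = |£2,723.91 − £3,362.73| = £638.82 ≈ £639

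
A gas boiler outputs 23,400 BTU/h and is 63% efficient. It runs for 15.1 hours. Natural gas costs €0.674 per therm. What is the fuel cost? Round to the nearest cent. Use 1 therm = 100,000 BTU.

Heat delivered = 23,400 BTU/h × 15.1 h = 353,340 BTU
Gas input = 353,340 / 0.63 = 560,857 BTU
= 560,857 / 100,000 = 5.609 therm
Cost = 5.609 × €0.674/therm = €3.78

€3.78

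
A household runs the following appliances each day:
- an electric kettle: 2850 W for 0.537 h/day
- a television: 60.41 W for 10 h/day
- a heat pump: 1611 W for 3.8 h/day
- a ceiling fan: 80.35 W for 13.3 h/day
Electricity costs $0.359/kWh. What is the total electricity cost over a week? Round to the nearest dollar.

$23

electric kettle: 2850 W × 0.537 h × 7 d = 10,713 Wh = 10.71 kWh
television: 60.41 W × 10 h × 7 d = 4,229 Wh = 4.229 kWh
heat pump: 1611 W × 3.8 h × 7 d = 42,853 Wh = 42.85 kWh
ceiling fan: 80.35 W × 13.3 h × 7 d = 7,481 Wh = 7.481 kWh
Total energy = 10.71 + 4.229 + 42.85 + 7.481 = 65.28 kWh
Cost = 65.28 kWh × $0.359 = $23.43 ≈ $23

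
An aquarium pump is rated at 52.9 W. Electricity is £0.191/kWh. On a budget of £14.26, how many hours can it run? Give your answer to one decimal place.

Energy budget = £14.26 / £0.191 per kWh = 74.66 kWh = 74,660 Wh
Runtime = 74,660 Wh / 52.9 W = 1,411 h

1411.3 h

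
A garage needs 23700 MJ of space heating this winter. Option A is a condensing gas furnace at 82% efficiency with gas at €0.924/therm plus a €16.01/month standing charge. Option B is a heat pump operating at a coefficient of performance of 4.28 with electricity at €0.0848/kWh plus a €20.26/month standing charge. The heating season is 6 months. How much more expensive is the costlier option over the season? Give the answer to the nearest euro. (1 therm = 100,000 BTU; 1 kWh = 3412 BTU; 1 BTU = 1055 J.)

Heat load = 23700 MJ = 23,700,000,000 J / 1055 = 22,464,455 BTU
Gas: input = 22,464,455 / 0.820 = 27,395,677 BTU = 274 therm → 274 × €0.924 = €253.14; + 6 × €16.01 standing = €349.20
Heat pump: 22,464,455 BTU / 3412 = 6,584 kWh heat; / 4.28 = 1,538 kWh in → × €0.0848 = €130.45; + 6 × €20.26 standing = €252.01
Difference = |€349.20 − €252.01| = €97.19 ≈ €97

€97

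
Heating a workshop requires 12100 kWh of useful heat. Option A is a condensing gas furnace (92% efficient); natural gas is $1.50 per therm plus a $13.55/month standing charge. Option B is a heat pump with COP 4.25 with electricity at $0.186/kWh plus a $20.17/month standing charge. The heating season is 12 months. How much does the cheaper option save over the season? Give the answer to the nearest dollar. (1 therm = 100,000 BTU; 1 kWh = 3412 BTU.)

Heat load = 12100 kWh × 3412 = 41,285,200 BTU
Gas: input = 41,285,200 / 0.92 = 44,875,217 BTU = 448.8 therm → 448.8 × $1.50 = $673.13; + 12 × $13.55 standing = $835.73
Heat pump: 41,285,200 BTU / 3412 = 12,100 kWh heat; / 4.25 = 2,847 kWh in → × $0.186 = $529.55; + 12 × $20.17 standing = $771.59
Difference = |$835.73 − $771.59| = $64.14 ≈ $64

$64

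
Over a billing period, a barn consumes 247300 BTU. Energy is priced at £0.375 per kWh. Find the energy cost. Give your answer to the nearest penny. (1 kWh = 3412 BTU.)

£27.18

247300 BTU × (0.00029308 kWh/BTU) = 72.48 kWh
Cost = 72.48 kWh × £0.375/kWh = £27.18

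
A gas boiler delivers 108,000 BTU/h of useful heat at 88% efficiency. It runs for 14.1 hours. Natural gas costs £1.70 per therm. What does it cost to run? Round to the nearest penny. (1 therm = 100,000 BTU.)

Heat delivered = 108,000 BTU/h × 14.1 h = 1,522,800 BTU
Gas input = 1,522,800 / 0.88 = 1,730,455 BTU
= 1,730,455 / 100,000 = 17.3 therm
Cost = 17.3 × £1.70/therm = £29.42

£29.42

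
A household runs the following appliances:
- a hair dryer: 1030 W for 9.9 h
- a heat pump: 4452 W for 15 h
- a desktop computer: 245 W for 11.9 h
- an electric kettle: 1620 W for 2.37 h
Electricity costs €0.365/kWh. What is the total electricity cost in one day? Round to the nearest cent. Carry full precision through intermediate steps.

€30.56

hair dryer: 1030 W × 9.9 h = 10,197 Wh = 10.2 kWh
heat pump: 4452 W × 15 h = 66,780 Wh = 66.78 kWh
desktop computer: 245 W × 11.9 h = 2,916 Wh = 2.916 kWh
electric kettle: 1620 W × 2.37 h = 3,839 Wh = 3.839 kWh
Total energy = 10.2 + 66.78 + 2.916 + 3.839 = 83.73 kWh
Cost = 83.73 kWh × €0.365 = €30.56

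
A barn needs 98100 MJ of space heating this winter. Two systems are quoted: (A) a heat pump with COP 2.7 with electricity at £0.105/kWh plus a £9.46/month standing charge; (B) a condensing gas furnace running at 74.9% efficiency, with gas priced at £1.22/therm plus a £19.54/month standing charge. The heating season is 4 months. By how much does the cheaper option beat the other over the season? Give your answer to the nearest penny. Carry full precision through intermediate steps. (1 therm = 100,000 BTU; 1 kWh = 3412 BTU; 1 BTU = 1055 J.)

£495.09

Heat load = 98100 MJ = 98,100,000,000 J / 1055 = 92,985,782 BTU
Gas: input = 92,985,782 / 0.749 = 124,146,571 BTU = 1,241 therm → 1,241 × £1.22 = £1,514.59; + 4 × £19.54 standing = £1,592.75
Heat pump: 92,985,782 BTU / 3412 = 27,250 kWh heat; / 2.7 = 10,090 kWh in → × £0.105 = £1,059.82; + 4 × £9.46 standing = £1,097.66
Difference = |£1,592.75 − £1,097.66| = £495.09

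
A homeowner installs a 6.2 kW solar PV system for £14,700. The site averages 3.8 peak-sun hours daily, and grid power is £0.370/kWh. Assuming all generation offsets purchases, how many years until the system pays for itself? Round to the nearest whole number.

Daily generation = 6.2 kW × 3.8 h = 23.56 kWh
Annual generation = 23.56 × 365 = 8599.4 kWh
Annual savings = 8599.4 × £0.370 = £3,181.78
Payback = £14,700 / £3,181.78 = 4.62 years

5 years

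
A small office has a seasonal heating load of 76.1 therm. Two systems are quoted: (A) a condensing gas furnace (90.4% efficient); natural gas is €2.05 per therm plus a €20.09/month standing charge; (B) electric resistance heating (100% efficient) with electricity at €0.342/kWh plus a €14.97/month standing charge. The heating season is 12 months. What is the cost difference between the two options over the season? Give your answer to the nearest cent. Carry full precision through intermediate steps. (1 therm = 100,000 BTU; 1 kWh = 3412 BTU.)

€528.77

Heat load = 76.1 therm × 100,000 = 7,610,000 BTU
Gas: input = 7,610,000 / 0.904 = 8,418,142 BTU = 84.18 therm → 84.18 × €2.05 = €172.57; + 12 × €20.09 standing = €413.65
Electric: 7,610,000 BTU / 3412 = 2,230 kWh → × €0.342 = €762.78; + 12 × €14.97 standing = €942.42
Difference = |€413.65 − €942.42| = €528.77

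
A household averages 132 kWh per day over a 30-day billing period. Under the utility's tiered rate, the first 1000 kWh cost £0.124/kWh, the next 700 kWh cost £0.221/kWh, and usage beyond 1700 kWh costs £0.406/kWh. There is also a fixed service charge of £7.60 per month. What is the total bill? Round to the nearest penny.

£1203.86

Usage = 132 kWh/day × 30 days = 3960 kWh
First 1000 kWh × £0.124 = £124.00
Next 700 kWh × £0.221 = £154.70
Remaining 2260 kWh × £0.406 = £917.56
Energy charge = £1,196.26; + service £7.60 = £1,203.86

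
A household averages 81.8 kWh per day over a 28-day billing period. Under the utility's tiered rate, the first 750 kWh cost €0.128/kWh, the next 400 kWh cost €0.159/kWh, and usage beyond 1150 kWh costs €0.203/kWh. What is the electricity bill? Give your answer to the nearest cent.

Usage = 81.8 kWh/day × 28 days = 2290.4 kWh
First 750 kWh × €0.128 = €96.00
Next 400 kWh × €0.159 = €63.60
Remaining 1140.4 kWh × €0.203 = €231.50
Total = €391.10

€391.10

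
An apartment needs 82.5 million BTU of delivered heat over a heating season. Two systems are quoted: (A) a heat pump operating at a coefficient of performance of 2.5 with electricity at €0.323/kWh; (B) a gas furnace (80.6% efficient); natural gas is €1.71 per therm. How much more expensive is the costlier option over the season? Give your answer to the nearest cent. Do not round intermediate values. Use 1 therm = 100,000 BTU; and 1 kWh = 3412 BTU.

Heat load = 82.5 × 10⁶ BTU = 82,500,000 BTU
Gas: input = 82,500,000 / 0.806 = 102,357,320 BTU = 1,024 therm → 1,024 × €1.71 = €1,750.31
Heat pump: 82,500,000 BTU / 3412 = 24,180 kWh heat; / 2.5 = 9,672 kWh in → × €0.323 = €3,123.97
Difference = |€1,750.31 − €3,123.97| = €1,373.66

€1373.66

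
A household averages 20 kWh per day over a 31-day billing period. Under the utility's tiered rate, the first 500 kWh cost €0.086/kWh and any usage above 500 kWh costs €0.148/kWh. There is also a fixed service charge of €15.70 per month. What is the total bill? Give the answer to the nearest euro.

Usage = 20 kWh/day × 31 days = 620 kWh
First 500 kWh × €0.086 = €43.00
Remaining 120 kWh × €0.148 = €17.76
Energy charge = €60.76; + service €15.70 = €76.46 ≈ €76

€76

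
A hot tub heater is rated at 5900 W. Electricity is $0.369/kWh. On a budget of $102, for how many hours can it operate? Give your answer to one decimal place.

46.9 h

Energy budget = $102 / $0.369 per kWh = 276.4 kWh = 276,423 Wh
Runtime = 276,423 Wh / 5900 W = 46.85 h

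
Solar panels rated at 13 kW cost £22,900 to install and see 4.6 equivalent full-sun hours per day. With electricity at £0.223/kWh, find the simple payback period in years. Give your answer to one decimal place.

Daily generation = 13 kW × 4.6 h = 59.8 kWh
Annual generation = 59.8 × 365 = 21827 kWh
Annual savings = 21827 × £0.223 = £4,867.42
Payback = £22,900 / £4,867.42 = 4.7 years

4.7 years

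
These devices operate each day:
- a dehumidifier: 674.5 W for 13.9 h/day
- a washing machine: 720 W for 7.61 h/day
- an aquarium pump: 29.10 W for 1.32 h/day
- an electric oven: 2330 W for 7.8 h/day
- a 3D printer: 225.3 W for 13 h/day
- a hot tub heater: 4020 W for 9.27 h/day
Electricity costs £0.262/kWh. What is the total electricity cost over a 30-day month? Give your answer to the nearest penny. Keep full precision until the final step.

dehumidifier: 674.5 W × 13.9 h × 30 d = 281,267 Wh = 281.3 kWh
washing machine: 720 W × 7.61 h × 30 d = 164,376 Wh = 164.4 kWh
aquarium pump: 29.10 W × 1.32 h × 30 d = 1,152 Wh = 1.152 kWh
electric oven: 2330 W × 7.8 h × 30 d = 545,220 Wh = 545.2 kWh
3D printer: 225.3 W × 13 h × 30 d = 87,867 Wh = 87.87 kWh
hot tub heater: 4020 W × 9.27 h × 30 d = 1,117,962 Wh = 1,118 kWh
Total energy = 281.3 + 164.4 + 1.152 + 545.2 + 87.87 + 1,118 = 2,198 kWh
Cost = 2,198 kWh × £0.262 = £575.84

£575.84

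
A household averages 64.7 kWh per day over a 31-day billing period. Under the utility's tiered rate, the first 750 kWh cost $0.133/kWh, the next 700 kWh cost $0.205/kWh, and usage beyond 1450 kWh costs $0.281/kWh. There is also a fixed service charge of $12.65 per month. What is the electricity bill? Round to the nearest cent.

$412.05

Usage = 64.7 kWh/day × 31 days = 2005.7 kWh
First 750 kWh × $0.133 = $99.75
Next 700 kWh × $0.205 = $143.50
Remaining 555.7 kWh × $0.281 = $156.15
Energy charge = $399.40; + service $12.65 = $412.05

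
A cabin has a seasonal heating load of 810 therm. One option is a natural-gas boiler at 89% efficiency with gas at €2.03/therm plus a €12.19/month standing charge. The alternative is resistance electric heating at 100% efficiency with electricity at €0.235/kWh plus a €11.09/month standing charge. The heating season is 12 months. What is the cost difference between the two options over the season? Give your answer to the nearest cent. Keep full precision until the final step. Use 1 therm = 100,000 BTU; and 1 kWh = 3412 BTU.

Heat load = 810 therm × 100,000 = 81,000,000 BTU
Gas: input = 81,000,000 / 0.89 = 91,011,236 BTU = 910.1 therm → 910.1 × €2.03 = €1,847.53; + 12 × €12.19 standing = €1,993.81
Electric: 81,000,000 BTU / 3412 = 23,740 kWh → × €0.235 = €5,578.84; + 12 × €11.09 standing = €5,711.92
Difference = |€1,993.81 − €5,711.92| = €3,718.11

€3718.11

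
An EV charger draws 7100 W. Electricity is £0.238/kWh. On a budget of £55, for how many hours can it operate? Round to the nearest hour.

33 h

Energy budget = £55 / £0.238 per kWh = 231.1 kWh = 231,092 Wh
Runtime = 231,092 Wh / 7100 W = 32.55 h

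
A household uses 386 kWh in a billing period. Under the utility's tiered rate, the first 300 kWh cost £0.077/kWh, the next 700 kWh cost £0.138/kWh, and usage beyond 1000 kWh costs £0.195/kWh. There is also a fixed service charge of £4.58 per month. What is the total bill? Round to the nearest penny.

£39.55

First 300 kWh × £0.077 = £23.10
Next 86 kWh × £0.138 = £11.87
Remaining tier: 0 kWh (not reached)
Energy charge = £34.97; + service £4.58 = £39.55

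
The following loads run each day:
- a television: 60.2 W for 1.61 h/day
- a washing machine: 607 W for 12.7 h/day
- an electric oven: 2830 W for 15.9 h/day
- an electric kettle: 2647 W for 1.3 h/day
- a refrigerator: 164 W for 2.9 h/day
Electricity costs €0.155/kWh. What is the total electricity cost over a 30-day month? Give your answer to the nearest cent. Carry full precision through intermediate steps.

€263.75

television: 60.2 W × 1.61 h × 30 d = 2,908 Wh = 2.908 kWh
washing machine: 607 W × 12.7 h × 30 d = 231,267 Wh = 231.3 kWh
electric oven: 2830 W × 15.9 h × 30 d = 1,349,910 Wh = 1,350 kWh
electric kettle: 2647 W × 1.3 h × 30 d = 103,233 Wh = 103.2 kWh
refrigerator: 164 W × 2.9 h × 30 d = 14,268 Wh = 14.27 kWh
Total energy = 2.908 + 231.3 + 1,350 + 103.2 + 14.27 = 1,702 kWh
Cost = 1,702 kWh × €0.155 = €263.75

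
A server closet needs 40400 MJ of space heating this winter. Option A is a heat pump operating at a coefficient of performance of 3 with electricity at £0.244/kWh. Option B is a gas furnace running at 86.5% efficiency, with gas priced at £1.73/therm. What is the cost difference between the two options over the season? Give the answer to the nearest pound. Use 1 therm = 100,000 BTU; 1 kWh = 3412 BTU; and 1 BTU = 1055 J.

£147

Heat load = 40400 MJ = 40,400,000,000 J / 1055 = 38,293,839 BTU
Gas: input = 38,293,839 / 0.865 = 44,270,334 BTU = 442.7 therm → 442.7 × £1.73 = £765.88
Heat pump: 38,293,839 BTU / 3412 = 11,220 kWh heat; / 3 = 3,741 kWh in → × £0.244 = £912.83
Difference = |£765.88 − £912.83| = £146.95 ≈ £147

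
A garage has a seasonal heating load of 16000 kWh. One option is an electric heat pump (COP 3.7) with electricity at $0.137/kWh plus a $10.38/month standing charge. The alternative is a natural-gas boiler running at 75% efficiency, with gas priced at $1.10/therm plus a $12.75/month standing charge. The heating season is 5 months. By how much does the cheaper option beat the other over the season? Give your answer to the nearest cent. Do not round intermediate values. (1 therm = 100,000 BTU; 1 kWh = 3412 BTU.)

$220.10

Heat load = 16000 kWh × 3412 = 54,592,000 BTU
Gas: input = 54,592,000 / 0.75 = 72,789,333 BTU = 727.9 therm → 727.9 × $1.10 = $800.68; + 5 × $12.75 standing = $864.43
Heat pump: 54,592,000 BTU / 3412 = 16,000 kWh heat; / 3.7 = 4,324 kWh in → × $0.137 = $592.43; + 5 × $10.38 standing = $644.33
Difference = |$864.43 − $644.33| = $220.10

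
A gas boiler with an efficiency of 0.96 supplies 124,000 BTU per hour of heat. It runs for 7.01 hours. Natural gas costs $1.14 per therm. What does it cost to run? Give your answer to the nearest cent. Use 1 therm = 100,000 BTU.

$10.32

Heat delivered = 124,000 BTU/h × 7.01 h = 869,240 BTU
Gas input = 869,240 / 0.96 = 905,458 BTU
= 905,458 / 100,000 = 9.055 therm
Cost = 9.055 × $1.14/therm = $10.32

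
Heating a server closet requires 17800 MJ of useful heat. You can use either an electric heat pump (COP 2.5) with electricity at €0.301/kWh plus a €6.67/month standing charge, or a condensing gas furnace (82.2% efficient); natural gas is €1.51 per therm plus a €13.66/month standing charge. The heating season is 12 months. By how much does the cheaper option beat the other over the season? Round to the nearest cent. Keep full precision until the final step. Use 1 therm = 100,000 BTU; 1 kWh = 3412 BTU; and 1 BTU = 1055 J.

€201.55

Heat load = 17800 MJ = 17,800,000,000 J / 1055 = 16,872,038 BTU
Gas: input = 16,872,038 / 0.822 = 20,525,594 BTU = 205.3 therm → 205.3 × €1.51 = €309.94; + 12 × €13.66 standing = €473.86
Heat pump: 16,872,038 BTU / 3412 = 4,945 kWh heat; / 2.5 = 1,978 kWh in → × €0.301 = €595.37; + 12 × €6.67 standing = €675.41
Difference = |€473.86 − €675.41| = €201.55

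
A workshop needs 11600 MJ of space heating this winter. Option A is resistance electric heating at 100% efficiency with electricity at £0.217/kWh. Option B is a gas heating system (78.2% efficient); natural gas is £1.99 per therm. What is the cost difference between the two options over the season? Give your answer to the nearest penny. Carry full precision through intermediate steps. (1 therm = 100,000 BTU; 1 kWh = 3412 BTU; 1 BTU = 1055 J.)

£419.49

Heat load = 11600 MJ = 11,600,000,000 J / 1055 = 10,995,261 BTU
Gas: input = 10,995,261 / 0.782 = 14,060,436 BTU = 140.6 therm → 140.6 × £1.99 = £279.80
Electric: 10,995,261 BTU / 3412 = 3,223 kWh → × £0.217 = £699.29
Difference = |£279.80 − £699.29| = £419.49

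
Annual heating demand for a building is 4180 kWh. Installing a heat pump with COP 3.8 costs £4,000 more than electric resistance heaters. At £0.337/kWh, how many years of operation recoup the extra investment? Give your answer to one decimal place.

Resistance: 4180 kWh × £0.337 = £1,408.66/yr
Heat pump: 4180 / 3.8 = 1100 kWh in → × £0.337 = £370.70/yr
Annual savings = £1,037.96
Payback = £4,000 / £1,037.96 = 3.85 years

3.9 years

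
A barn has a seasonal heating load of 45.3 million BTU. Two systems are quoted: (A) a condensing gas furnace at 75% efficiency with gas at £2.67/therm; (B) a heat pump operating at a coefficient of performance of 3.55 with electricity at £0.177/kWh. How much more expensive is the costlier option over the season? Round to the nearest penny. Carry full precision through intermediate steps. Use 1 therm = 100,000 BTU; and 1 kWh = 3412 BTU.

Heat load = 45.3 × 10⁶ BTU = 45,300,000 BTU
Gas: input = 45,300,000 / 0.75 = 60,400,000 BTU = 604 therm → 604 × £2.67 = £1,612.68
Heat pump: 45,300,000 BTU / 3412 = 13,280 kWh heat; / 3.55 = 3,740 kWh in → × £0.177 = £661.96
Difference = |£1,612.68 − £661.96| = £950.72

£950.72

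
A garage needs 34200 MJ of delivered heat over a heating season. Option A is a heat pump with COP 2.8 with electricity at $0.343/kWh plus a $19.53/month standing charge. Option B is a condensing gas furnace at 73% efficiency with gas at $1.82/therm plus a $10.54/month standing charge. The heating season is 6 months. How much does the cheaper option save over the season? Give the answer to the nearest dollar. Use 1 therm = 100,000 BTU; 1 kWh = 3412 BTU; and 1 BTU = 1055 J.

Heat load = 34200 MJ = 34,200,000,000 J / 1055 = 32,417,062 BTU
Gas: input = 32,417,062 / 0.73 = 44,406,934 BTU = 444.1 therm → 444.1 × $1.82 = $808.21; + 6 × $10.54 standing = $871.45
Heat pump: 32,417,062 BTU / 3412 = 9,501 kWh heat; / 2.8 = 3,393 kWh in → × $0.343 = $1,163.86; + 6 × $19.53 standing = $1,281.04
Difference = |$871.45 − $1,281.04| = $409.59 ≈ $410

$410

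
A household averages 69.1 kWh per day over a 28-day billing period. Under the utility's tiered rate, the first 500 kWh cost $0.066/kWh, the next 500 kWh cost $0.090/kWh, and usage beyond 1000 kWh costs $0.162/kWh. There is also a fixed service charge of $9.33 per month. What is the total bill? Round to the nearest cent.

Usage = 69.1 kWh/day × 28 days = 1934.8 kWh
First 500 kWh × $0.066 = $33.00
Next 500 kWh × $0.090 = $45.00
Remaining 934.8 kWh × $0.162 = $151.44
Energy charge = $229.44; + service $9.33 = $238.77

$238.77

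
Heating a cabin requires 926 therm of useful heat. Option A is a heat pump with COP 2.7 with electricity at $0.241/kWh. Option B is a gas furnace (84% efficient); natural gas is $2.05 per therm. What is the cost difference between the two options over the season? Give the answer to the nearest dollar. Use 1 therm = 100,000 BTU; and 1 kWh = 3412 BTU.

$163

Heat load = 926 therm × 100,000 = 92,600,000 BTU
Gas: input = 92,600,000 / 0.84 = 110,238,095 BTU = 1,102 therm → 1,102 × $2.05 = $2,259.88
Heat pump: 92,600,000 BTU / 3412 = 27,140 kWh heat; / 2.7 = 10,050 kWh in → × $0.241 = $2,422.45
Difference = |$2,259.88 − $2,422.45| = $162.57 ≈ $163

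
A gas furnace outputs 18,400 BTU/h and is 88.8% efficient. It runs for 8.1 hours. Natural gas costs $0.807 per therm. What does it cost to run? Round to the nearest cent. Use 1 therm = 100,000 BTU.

$1.35

Heat delivered = 18,400 BTU/h × 8.1 h = 149,040 BTU
Gas input = 149,040 / 0.888 = 167,838 BTU
= 167,838 / 100,000 = 1.678 therm
Cost = 1.678 × $0.807/therm = $1.35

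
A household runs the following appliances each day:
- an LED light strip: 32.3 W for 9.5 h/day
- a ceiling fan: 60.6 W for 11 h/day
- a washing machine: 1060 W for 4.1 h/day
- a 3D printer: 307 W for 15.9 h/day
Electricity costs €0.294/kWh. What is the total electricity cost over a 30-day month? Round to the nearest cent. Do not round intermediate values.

LED light strip: 32.3 W × 9.5 h × 30 d = 9,205 Wh = 9.205 kWh
ceiling fan: 60.6 W × 11 h × 30 d = 19,998 Wh = 20 kWh
washing machine: 1060 W × 4.1 h × 30 d = 130,380 Wh = 130.4 kWh
3D printer: 307 W × 15.9 h × 30 d = 146,439 Wh = 146.4 kWh
Total energy = 9.205 + 20 + 130.4 + 146.4 = 306 kWh
Cost = 306 kWh × €0.294 = €89.97

€89.97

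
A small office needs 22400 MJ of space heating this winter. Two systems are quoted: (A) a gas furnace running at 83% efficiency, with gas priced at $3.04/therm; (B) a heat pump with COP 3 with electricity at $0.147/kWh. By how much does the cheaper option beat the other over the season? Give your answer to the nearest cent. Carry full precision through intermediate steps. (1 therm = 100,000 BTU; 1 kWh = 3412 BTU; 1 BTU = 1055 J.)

$472.74

Heat load = 22400 MJ = 22,400,000,000 J / 1055 = 21,232,227 BTU
Gas: input = 21,232,227 / 0.83 = 25,580,997 BTU = 255.8 therm → 255.8 × $3.04 = $777.66
Heat pump: 21,232,227 BTU / 3412 = 6,223 kWh heat; / 3 = 2,074 kWh in → × $0.147 = $304.92
Difference = |$777.66 − $304.92| = $472.74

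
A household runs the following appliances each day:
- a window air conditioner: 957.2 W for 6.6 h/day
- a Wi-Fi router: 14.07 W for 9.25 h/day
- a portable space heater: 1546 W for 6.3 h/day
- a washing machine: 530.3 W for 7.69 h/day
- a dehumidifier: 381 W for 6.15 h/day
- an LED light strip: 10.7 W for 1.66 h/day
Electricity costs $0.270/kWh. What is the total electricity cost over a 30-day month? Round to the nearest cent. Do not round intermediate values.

$183.27

window air conditioner: 957.2 W × 6.6 h × 30 d = 189,526 Wh = 189.5 kWh
Wi-Fi router: 14.07 W × 9.25 h × 30 d = 3,904 Wh = 3.904 kWh
portable space heater: 1546 W × 6.3 h × 30 d = 292,194 Wh = 292.2 kWh
washing machine: 530.3 W × 7.69 h × 30 d = 122,340 Wh = 122.3 kWh
dehumidifier: 381 W × 6.15 h × 30 d = 70,294 Wh = 70.29 kWh
LED light strip: 10.7 W × 1.66 h × 30 d = 533 Wh = 0.5329 kWh
Total energy = 189.5 + 3.904 + 292.2 + 122.3 + 70.29 + 0.5329 = 678.8 kWh
Cost = 678.8 kWh × $0.270 = $183.27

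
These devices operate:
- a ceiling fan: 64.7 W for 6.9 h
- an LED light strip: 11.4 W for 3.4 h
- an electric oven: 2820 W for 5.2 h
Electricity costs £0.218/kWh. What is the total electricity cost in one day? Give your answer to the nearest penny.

£3.30

ceiling fan: 64.7 W × 6.9 h = 446 Wh = 0.4464 kWh
LED light strip: 11.4 W × 3.4 h = 39 Wh = 0.03876 kWh
electric oven: 2820 W × 5.2 h = 14,664 Wh = 14.66 kWh
Total energy = 0.4464 + 0.03876 + 14.66 = 15.15 kWh
Cost = 15.15 kWh × £0.218 = £3.30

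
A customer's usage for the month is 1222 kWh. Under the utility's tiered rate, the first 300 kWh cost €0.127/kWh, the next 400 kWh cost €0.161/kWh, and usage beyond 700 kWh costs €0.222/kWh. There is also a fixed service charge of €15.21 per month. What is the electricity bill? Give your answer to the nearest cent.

€233.59

First 300 kWh × €0.127 = €38.10
Next 400 kWh × €0.161 = €64.40
Remaining 522 kWh × €0.222 = €115.88
Energy charge = €218.38; + service €15.21 = €233.59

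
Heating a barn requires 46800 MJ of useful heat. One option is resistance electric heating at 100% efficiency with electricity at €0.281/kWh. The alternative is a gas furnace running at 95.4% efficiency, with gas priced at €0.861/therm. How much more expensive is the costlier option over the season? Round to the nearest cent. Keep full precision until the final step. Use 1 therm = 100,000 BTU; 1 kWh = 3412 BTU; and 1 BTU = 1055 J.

Heat load = 46800 MJ = 46,800,000,000 J / 1055 = 44,360,190 BTU
Gas: input = 44,360,190 / 0.954 = 46,499,150 BTU = 465 therm → 465 × €0.861 = €400.36
Electric: 44,360,190 BTU / 3412 = 13,000 kWh → × €0.281 = €3,653.35
Difference = |€400.36 − €3,653.35| = €3,252.99

€3252.99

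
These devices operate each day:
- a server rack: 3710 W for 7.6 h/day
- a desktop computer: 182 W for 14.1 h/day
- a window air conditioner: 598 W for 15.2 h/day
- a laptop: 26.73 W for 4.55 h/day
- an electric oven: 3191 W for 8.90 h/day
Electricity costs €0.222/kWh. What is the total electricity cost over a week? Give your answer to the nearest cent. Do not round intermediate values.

server rack: 3710 W × 7.6 h × 7 d = 197,372 Wh = 197.4 kWh
desktop computer: 182 W × 14.1 h × 7 d = 17,963 Wh = 17.96 kWh
window air conditioner: 598 W × 15.2 h × 7 d = 63,627 Wh = 63.63 kWh
laptop: 26.73 W × 4.55 h × 7 d = 851 Wh = 0.8514 kWh
electric oven: 3191 W × 8.90 h × 7 d = 198,799 Wh = 198.8 kWh
Total energy = 197.4 + 17.96 + 63.63 + 0.8514 + 198.8 = 478.6 kWh
Cost = 478.6 kWh × €0.222 = €106.25

€106.25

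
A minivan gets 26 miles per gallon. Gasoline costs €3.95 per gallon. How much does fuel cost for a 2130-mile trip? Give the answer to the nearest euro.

Fuel = 2130 mi / 26 mpg = 81.92 gal
Cost = 81.92 gal × €3.95/gal = €323.60 ≈ €324

€324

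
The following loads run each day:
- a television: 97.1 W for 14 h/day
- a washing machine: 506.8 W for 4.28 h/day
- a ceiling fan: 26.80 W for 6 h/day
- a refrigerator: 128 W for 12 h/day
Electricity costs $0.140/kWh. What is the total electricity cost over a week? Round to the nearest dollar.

television: 97.1 W × 14 h × 7 d = 9,516 Wh = 9.516 kWh
washing machine: 506.8 W × 4.28 h × 7 d = 15,184 Wh = 15.18 kWh
ceiling fan: 26.80 W × 6 h × 7 d = 1,126 Wh = 1.126 kWh
refrigerator: 128 W × 12 h × 7 d = 10,752 Wh = 10.75 kWh
Total energy = 9.516 + 15.18 + 1.126 + 10.75 = 36.58 kWh
Cost = 36.58 kWh × $0.140 = $5.12 ≈ $5

$5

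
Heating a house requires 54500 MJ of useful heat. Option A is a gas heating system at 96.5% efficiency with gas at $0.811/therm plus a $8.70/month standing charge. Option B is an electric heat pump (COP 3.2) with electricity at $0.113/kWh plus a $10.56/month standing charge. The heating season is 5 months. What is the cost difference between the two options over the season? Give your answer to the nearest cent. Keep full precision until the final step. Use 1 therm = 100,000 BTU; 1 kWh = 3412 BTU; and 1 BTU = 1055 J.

Heat load = 54500 MJ = 54,500,000,000 J / 1055 = 51,658,768 BTU
Gas: input = 51,658,768 / 0.965 = 53,532,402 BTU = 535.3 therm → 535.3 × $0.811 = $434.15; + 5 × $8.70 standing = $477.65
Heat pump: 51,658,768 BTU / 3412 = 15,140 kWh heat; / 3.2 = 4,731 kWh in → × $0.113 = $534.64; + 5 × $10.56 standing = $587.44
Difference = |$477.65 − $587.44| = $109.79

$109.79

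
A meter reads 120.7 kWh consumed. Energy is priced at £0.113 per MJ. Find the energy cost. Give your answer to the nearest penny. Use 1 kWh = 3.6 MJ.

£49.10

120.7 kWh × (3.6 MJ/kWh) = 434.5 MJ
Cost = 434.5 MJ × £0.113/MJ = £49.10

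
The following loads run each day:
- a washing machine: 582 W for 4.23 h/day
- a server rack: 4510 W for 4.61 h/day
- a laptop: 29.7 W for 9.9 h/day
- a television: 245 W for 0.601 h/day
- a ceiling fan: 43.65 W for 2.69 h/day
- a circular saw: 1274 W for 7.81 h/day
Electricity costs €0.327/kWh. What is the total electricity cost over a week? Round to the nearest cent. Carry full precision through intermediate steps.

€77.28

washing machine: 582 W × 4.23 h × 7 d = 17,233 Wh = 17.23 kWh
server rack: 4510 W × 4.61 h × 7 d = 145,538 Wh = 145.5 kWh
laptop: 29.7 W × 9.9 h × 7 d = 2,058 Wh = 2.058 kWh
television: 245 W × 0.601 h × 7 d = 1,031 Wh = 1.031 kWh
ceiling fan: 43.65 W × 2.69 h × 7 d = 822 Wh = 0.8219 kWh
circular saw: 1274 W × 7.81 h × 7 d = 69,650 Wh = 69.65 kWh
Total energy = 17.23 + 145.5 + 2.058 + 1.031 + 0.8219 + 69.65 = 236.3 kWh
Cost = 236.3 kWh × €0.327 = €77.28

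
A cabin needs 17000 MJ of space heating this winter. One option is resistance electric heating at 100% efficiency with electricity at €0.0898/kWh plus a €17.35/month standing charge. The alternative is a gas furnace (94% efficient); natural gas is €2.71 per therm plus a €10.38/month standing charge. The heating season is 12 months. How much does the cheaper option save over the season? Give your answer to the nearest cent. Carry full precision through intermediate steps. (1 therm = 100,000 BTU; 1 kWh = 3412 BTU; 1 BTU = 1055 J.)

€43.18

Heat load = 17000 MJ = 17,000,000,000 J / 1055 = 16,113,744 BTU
Gas: input = 16,113,744 / 0.94 = 17,142,281 BTU = 171.4 therm → 171.4 × €2.71 = €464.56; + 12 × €10.38 standing = €589.12
Electric: 16,113,744 BTU / 3412 = 4,723 kWh → × €0.0898 = €424.10; + 12 × €17.35 standing = €632.30
Difference = |€589.12 − €632.30| = €43.18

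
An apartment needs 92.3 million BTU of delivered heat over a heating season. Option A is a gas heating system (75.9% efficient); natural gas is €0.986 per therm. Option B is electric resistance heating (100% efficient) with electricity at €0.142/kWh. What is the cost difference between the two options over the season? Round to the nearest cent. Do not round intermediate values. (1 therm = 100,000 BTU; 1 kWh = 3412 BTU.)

€2642.28

Heat load = 92.3 × 10⁶ BTU = 92,300,000 BTU
Gas: input = 92,300,000 / 0.759 = 121,607,378 BTU = 1,216 therm → 1,216 × €0.986 = €1,199.05
Electric: 92,300,000 BTU / 3412 = 27,050 kWh → × €0.142 = €3,841.32
Difference = |€1,199.05 − €3,841.32| = €2,642.28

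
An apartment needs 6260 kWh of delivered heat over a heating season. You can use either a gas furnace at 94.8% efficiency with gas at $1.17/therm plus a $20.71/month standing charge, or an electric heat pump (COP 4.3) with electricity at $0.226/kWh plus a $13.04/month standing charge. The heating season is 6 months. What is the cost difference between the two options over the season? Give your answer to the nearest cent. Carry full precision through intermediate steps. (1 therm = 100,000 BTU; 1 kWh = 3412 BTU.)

$19.38

Heat load = 6260 kWh × 3412 = 21,359,120 BTU
Gas: input = 21,359,120 / 0.948 = 22,530,717 BTU = 225.3 therm → 225.3 × $1.17 = $263.61; + 6 × $20.71 standing = $387.87
Heat pump: 21,359,120 BTU / 3412 = 6,260 kWh heat; / 4.3 = 1,456 kWh in → × $0.226 = $329.01; + 6 × $13.04 standing = $407.25
Difference = |$387.87 − $407.25| = $19.38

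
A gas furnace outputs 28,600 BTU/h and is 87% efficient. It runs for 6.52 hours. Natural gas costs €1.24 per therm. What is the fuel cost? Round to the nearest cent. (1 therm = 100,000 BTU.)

€2.66

Heat delivered = 28,600 BTU/h × 6.52 h = 186,472 BTU
Gas input = 186,472 / 0.87 = 214,336 BTU
= 214,336 / 100,000 = 2.143 therm
Cost = 2.143 × €1.24/therm = €2.66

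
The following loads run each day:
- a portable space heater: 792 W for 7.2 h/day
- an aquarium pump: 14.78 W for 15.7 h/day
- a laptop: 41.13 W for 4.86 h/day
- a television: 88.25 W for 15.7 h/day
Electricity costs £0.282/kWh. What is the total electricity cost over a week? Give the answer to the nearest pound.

portable space heater: 792 W × 7.2 h × 7 d = 39,917 Wh = 39.92 kWh
aquarium pump: 14.78 W × 15.7 h × 7 d = 1,624 Wh = 1.624 kWh
laptop: 41.13 W × 4.86 h × 7 d = 1,399 Wh = 1.399 kWh
television: 88.25 W × 15.7 h × 7 d = 9,699 Wh = 9.699 kWh
Total energy = 39.92 + 1.624 + 1.399 + 9.699 = 52.64 kWh
Cost = 52.64 kWh × £0.282 = £14.84 ≈ £15

£15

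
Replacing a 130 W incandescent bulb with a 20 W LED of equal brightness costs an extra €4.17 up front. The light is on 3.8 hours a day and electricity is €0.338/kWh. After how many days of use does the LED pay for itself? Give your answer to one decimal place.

Power saved = 130 − 20 = 110 W
Daily energy saved = 110 W × 3.8 h = 418 Wh = 0.418 kWh
Daily savings = 0.418 × €0.338 = €0.1413
Payback = €4.17 / €0.1413 per day = 29.52 days

29.5 days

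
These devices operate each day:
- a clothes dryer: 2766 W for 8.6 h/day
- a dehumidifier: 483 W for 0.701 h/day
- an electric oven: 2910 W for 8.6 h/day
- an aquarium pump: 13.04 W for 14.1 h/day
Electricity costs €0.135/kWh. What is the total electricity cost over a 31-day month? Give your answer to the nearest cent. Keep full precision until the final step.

€206.47

clothes dryer: 2766 W × 8.6 h × 31 d = 737,416 Wh = 737.4 kWh
dehumidifier: 483 W × 0.701 h × 31 d = 10,496 Wh = 10.5 kWh
electric oven: 2910 W × 8.6 h × 31 d = 775,806 Wh = 775.8 kWh
aquarium pump: 13.04 W × 14.1 h × 31 d = 5,700 Wh = 5.7 kWh
Total energy = 737.4 + 10.5 + 775.8 + 5.7 = 1,529 kWh
Cost = 1,529 kWh × €0.135 = €206.47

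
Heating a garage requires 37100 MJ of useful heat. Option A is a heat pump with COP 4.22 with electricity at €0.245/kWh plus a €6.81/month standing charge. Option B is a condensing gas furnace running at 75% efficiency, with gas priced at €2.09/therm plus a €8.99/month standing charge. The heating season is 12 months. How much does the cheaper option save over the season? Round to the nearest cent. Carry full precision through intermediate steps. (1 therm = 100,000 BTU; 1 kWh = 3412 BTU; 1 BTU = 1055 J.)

Heat load = 37100 MJ = 37,100,000,000 J / 1055 = 35,165,877 BTU
Gas: input = 35,165,877 / 0.75 = 46,887,836 BTU = 468.9 therm → 468.9 × €2.09 = €979.96; + 12 × €8.99 standing = €1,087.84
Heat pump: 35,165,877 BTU / 3412 = 10,310 kWh heat; / 4.22 = 2,442 kWh in → × €0.245 = €598.36; + 12 × €6.81 standing = €680.08
Difference = |€1,087.84 − €680.08| = €407.75

€407.75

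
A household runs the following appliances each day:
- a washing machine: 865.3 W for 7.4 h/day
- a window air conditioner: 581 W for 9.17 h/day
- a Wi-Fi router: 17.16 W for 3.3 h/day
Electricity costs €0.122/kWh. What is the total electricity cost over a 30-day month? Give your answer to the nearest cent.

washing machine: 865.3 W × 7.4 h × 30 d = 192,097 Wh = 192.1 kWh
window air conditioner: 581 W × 9.17 h × 30 d = 159,833 Wh = 159.8 kWh
Wi-Fi router: 17.16 W × 3.3 h × 30 d = 1,699 Wh = 1.699 kWh
Total energy = 192.1 + 159.8 + 1.699 = 353.6 kWh
Cost = 353.6 kWh × €0.122 = €43.14

€43.14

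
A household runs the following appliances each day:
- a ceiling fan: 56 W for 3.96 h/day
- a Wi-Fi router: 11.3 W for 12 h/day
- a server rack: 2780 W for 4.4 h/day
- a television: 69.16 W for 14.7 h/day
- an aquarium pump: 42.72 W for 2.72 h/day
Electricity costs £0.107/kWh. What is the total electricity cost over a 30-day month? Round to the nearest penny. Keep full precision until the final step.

ceiling fan: 56 W × 3.96 h × 30 d = 6,653 Wh = 6.653 kWh
Wi-Fi router: 11.3 W × 12 h × 30 d = 4,068 Wh = 4.068 kWh
server rack: 2780 W × 4.4 h × 30 d = 366,960 Wh = 367 kWh
television: 69.16 W × 14.7 h × 30 d = 30,500 Wh = 30.5 kWh
aquarium pump: 42.72 W × 2.72 h × 30 d = 3,486 Wh = 3.486 kWh
Total energy = 6.653 + 4.068 + 367 + 30.5 + 3.486 = 411.7 kWh
Cost = 411.7 kWh × £0.107 = £44.05

£44.05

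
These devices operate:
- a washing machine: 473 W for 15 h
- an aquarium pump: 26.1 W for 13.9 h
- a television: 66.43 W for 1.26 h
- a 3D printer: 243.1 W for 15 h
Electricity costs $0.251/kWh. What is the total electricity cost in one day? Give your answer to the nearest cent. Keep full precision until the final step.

washing machine: 473 W × 15 h = 7,095 Wh = 7.095 kWh
aquarium pump: 26.1 W × 13.9 h = 363 Wh = 0.3628 kWh
television: 66.43 W × 1.26 h = 84 Wh = 0.0837 kWh
3D printer: 243.1 W × 15 h = 3,646 Wh = 3.647 kWh
Total energy = 7.095 + 0.3628 + 0.0837 + 3.647 = 11.19 kWh
Cost = 11.19 kWh × $0.251 = $2.81

$2.81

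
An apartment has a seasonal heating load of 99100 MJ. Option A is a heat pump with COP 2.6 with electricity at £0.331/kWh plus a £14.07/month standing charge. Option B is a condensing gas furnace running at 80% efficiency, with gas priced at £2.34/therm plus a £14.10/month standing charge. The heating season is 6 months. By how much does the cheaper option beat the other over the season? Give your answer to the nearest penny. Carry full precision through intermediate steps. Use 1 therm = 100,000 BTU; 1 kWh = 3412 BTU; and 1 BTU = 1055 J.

Heat load = 99100 MJ = 99,100,000,000 J / 1055 = 93,933,649 BTU
Gas: input = 93,933,649 / 0.80 = 117,417,062 BTU = 1,174 therm → 1,174 × £2.34 = £2,747.56; + 6 × £14.10 standing = £2,832.16
Heat pump: 93,933,649 BTU / 3412 = 27,530 kWh heat; / 2.6 = 10,590 kWh in → × £0.331 = £3,504.83; + 6 × £14.07 standing = £3,589.25
Difference = |£2,832.16 − £3,589.25| = £757.09

£757.09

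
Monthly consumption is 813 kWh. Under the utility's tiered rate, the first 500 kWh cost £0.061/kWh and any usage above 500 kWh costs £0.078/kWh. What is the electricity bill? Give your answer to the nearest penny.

First 500 kWh × £0.061 = £30.50
Remaining 313 kWh × £0.078 = £24.41
Total = £54.91

£54.91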